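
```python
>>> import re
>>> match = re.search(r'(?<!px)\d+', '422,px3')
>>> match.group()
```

Because the assertion is negative and zero-width, positions next to the forbidden text are skipped.
`search` walks the string left to right and returns the first match it finds.
The match spans [0:3] → '422'.

'422'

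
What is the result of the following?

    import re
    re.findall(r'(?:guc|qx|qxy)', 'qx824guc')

['qx', 'guc']

Walking the string: at [0:2] → 'qx'; at [5:8] → 'guc'.
`findall` yields the raw match text (2 of them) because the pattern has no groups.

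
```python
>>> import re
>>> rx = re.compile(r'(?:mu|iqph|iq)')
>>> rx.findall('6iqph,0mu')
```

Alternation isn't longest-match — the leftmost alternative that fits at this position is chosen.
Since nothing is captured, `findall` lists the 2 matched substrings directly.

['iqph', 'mu']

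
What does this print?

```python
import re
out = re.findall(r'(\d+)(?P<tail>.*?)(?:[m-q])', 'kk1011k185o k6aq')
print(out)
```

Lazy quantifiers expand one character at a time until the remainder of the pattern can match.
2 groups means each result is a tuple of 2 captured strings — 2 here.

[('1011', 'k185'), ('6', 'a')]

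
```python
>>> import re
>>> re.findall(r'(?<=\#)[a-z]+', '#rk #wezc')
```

['rk', 'wezc']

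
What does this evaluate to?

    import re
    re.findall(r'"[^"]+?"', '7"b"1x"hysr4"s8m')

['"b"', '"hysr4"']

With no groups in the pattern, `findall` gives back each whole match — 2 here.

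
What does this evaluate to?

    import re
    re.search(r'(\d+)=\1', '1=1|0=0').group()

'1=1'

The backreference `\1` re-matches whatever the first group consumed, character for character.
`re.search` tries every starting position until one works.
The match spans [0:3] → '1=1'.
Captured: group 1 = '1'.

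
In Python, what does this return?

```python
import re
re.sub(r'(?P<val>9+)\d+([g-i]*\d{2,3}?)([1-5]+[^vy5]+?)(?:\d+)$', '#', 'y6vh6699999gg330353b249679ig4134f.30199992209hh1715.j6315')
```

'y6vh6699999gg330353b249679ig4134f.301#'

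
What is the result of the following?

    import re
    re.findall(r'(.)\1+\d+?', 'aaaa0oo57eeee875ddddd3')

`\1` has to match the exact text group 1 already captured.
Walking the string: at [0:5] match 'aaaa0', group 1 = 'a'; at [5:8] match 'oo5', group 1 = 'o'; at [9:14] match 'eeee8', group 1 = 'e'; at [16:22] match 'ddddd3', group 1 = 'd'.
`findall` collects group 1 from each match (4 total).

['a', 'o', 'e', 'd']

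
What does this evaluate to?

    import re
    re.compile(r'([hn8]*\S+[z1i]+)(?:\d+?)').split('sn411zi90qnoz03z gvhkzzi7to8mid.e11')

['', 'sn411zi90qnoz', '3z ', 'gvhkzzi7to8mid.e1', '']

The pattern matches zero or more of one of [hn8], then one or more of a non-whitespace character, then one or more of one of [z1i] (captured); then one or more of a digit (lazy) (non-capturing group).
Matches to split on: at [0:14] → 'sn411zi90qnoz0'; at [17:35] → 'gvhkzzi7to8mid.e11'.
`re.split` interleaves the captured-group text with the surrounding fragments.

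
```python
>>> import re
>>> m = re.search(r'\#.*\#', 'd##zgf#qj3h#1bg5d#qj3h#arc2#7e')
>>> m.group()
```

The match spans [1:28] → '##zgf#qj3h#1bg5d#qj3h#arc2#'.

'##zgf#qj3h#1bg5d#qj3h#arc2#'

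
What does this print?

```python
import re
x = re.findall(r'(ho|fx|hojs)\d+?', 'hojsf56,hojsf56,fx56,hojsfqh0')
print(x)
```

['fx']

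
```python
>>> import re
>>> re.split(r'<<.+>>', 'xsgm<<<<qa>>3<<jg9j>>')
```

['xsgm', '']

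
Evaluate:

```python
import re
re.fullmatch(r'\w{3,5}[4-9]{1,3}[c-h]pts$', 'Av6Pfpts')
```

None

This matches 3 to 5 of a word character; then 1 to 3 of a character in [4-9], then a character in [c-h], then the literal 'pts'; then anchored at the end.
`re.fullmatch` is like wrapping the pattern in `^…$` (in single-line mode).
Here there's no way to consume every character, so the call returns None.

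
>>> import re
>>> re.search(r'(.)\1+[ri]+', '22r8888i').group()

'22r'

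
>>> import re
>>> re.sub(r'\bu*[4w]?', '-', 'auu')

Pattern: a word boundary (`\b`, zero-width); then zero or more of a literal 'u'; then optionally one of [4w].
Every occurrence is swapped for '-'.

'-auu-'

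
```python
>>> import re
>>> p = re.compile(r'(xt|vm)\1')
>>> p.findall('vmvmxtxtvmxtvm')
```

['vm', 'xt']

A backreference is literal: `\1` must see the identical characters the first group matched.
Because there's exactly one group, `findall` drops the full match and keeps group 1 from each hit.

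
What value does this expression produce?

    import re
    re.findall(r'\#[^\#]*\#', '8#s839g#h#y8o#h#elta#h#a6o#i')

Since nothing is captured, `findall` lists the 4 matched substrings directly.

['#s839g#', '#y8o#', '#elta#', '#a6o#']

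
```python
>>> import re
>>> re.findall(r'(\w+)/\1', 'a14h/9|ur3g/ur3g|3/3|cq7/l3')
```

['ur3g', '3']

The backreference `\1` re-matches whatever the first group consumed, character for character.
Matches: at [7:16] match 'ur3g/ur3g', group 1 = 'ur3g'; at [17:20] match '3/3', group 1 = '3'.
`findall` collects group 1 from each match (2 total).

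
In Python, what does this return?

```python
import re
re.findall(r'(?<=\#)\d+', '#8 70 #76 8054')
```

['8', '76']

Because the assertion is zero-width, the text it checks is not consumed and won't appear in the result.
With no groups in the pattern, `findall` gives back each whole match — 2 here.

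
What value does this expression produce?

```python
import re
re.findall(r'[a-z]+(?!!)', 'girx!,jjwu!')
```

The negative lookahead/lookbehind blocks any match where the forbidden context is present.
Scanning left to right: at [0:3] → 'gir'; at [6:9] → 'jjw'.
No capturing groups, so `findall` returns the 2 full match strings.

['gir', 'jjw']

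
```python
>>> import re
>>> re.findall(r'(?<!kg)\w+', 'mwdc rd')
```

['mwdc', 'rd']

Because the assertion is negative and zero-width, positions next to the forbidden text are skipped.
Matches: at [0:4] → 'mwdc'; at [5:7] → 'rd'.
`findall` yields the raw match text (2 of them) because the pattern has no groups.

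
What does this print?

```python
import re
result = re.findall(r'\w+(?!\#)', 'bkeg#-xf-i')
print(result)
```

['bke', 'xf', 'i']

A negative assertion filters positions out without eating any characters.
Matches: at [0:3] → 'bke'; at [6:8] → 'xf'; at [9:10] → 'i'.
Since nothing is captured, `findall` lists the 3 matched substrings directly.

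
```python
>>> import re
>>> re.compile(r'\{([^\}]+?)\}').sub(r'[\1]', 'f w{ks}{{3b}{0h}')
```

'f w[ks][{3b][0h]'

Matches: at [3:7] → '{ks}'; at [7:12] → '{{3b}'; at [12:16] → '{0h}'.
`\1` in the replacement pulls in group 1's text for each match.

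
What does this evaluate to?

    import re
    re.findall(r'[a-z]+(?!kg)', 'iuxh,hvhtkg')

`(?!…)`/`(?<!…)` only lets a position through if the neighbouring text does NOT match; no characters are consumed.
Scanning left to right: at [0:4] → 'iuxh'; at [5:11] → 'hvhtkg'.
Since nothing is captured, `findall` lists the 2 matched substrings directly.

['iuxh', 'hvhtkg']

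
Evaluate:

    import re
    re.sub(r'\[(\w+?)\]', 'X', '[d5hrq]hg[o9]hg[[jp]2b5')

'XhgXhg[X2b5'

Matches: at [0:7] → '[d5hrq]'; at [9:13] → '[o9]'; at [16:20] → '[jp]'.
`sub` substitutes 'X' at each match site.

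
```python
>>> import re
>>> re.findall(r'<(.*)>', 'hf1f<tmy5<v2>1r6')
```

['tmy5<v2']

Matches: at [4:13] match '<tmy5<v2>', group 1 = 'tmy5<v2'.
With a single group, `findall` returns only what that group captured — 1 item.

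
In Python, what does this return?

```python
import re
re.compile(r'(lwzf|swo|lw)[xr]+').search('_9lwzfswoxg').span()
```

`re.search` scans for the first position where the pattern succeeds.
The match spans [6:10] → 'swox'.
Captured: group 1 = 'swo'.

(6, 10)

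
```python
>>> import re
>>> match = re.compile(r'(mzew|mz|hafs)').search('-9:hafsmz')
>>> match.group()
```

The match spans [3:7] → 'hafs'.

'hafs'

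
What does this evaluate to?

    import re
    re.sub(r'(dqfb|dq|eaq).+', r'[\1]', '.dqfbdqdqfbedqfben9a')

'.[dqfb]'

The regex engine tests alternatives in the order written; an earlier branch that matches wins even if a later one would match more.
`\1` in the replacement pulls in group 1's text for each match.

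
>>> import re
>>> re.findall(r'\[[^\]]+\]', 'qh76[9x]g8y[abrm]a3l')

['[9x]', '[abrm]']

Matches: at [4:8] → '[9x]'; at [11:17] → '[abrm]'.
With no groups in the pattern, `findall` gives back each whole match — 2 here.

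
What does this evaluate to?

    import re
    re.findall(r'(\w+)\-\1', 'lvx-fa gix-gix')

After group 1 captures some text, `\1` only succeeds where that same text appears again.
Scanning left to right: at [7:14] match 'gix-gix', group 1 = 'gix'.
Because there's exactly one group, `findall` drops the full match and keeps group 1 from the one hit.

['gix']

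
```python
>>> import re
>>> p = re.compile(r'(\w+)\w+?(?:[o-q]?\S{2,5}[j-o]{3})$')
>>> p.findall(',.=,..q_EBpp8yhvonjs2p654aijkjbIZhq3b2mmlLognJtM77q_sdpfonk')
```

['q_EBpp8yhvonjs2p654aijkjbIZhq3b2mmlLognJtM77q_s']

Pattern: one or more of a word character (captured); then one or more of a word character (lazy); then optionally a character in [o-q], then 2 to 5 of a non-whitespace character, then exactly 3 of a character in [j-o] (non-capturing group); then anchored at the end.
Scanning left to right: at [6:59] match 'q_EBpp8yhvonjs2p654aijkjbIZhq3b2mmlLognJtM77q_sdpfonk', group 1 = 'q_EBpp8yhvonjs2p654aijkjbIZhq3b2mmlLognJtM77q_s'.
With a single group, `findall` returns only what that group captured — 1 item.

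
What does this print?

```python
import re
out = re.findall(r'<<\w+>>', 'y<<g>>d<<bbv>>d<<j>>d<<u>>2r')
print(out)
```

['<<g>>', '<<bbv>>', '<<j>>', '<<u>>']

Walking the string: at [1:6] → '<<g>>'; at [7:14] → '<<bbv>>'; at [15:20] → '<<j>>'; at [21:26] → '<<u>>'.
`findall` yields the raw match text (4 of them) because the pattern has no groups.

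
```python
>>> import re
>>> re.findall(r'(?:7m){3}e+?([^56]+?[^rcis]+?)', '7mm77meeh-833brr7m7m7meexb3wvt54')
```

['ex']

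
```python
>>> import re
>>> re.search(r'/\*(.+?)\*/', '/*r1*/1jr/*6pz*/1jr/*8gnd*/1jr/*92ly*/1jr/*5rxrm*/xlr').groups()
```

('r1',)

`search` walks the string left to right and returns the first match it finds.
The match spans [0:6] → '/*r1*/'.
Captured: group 1 = 'r1'.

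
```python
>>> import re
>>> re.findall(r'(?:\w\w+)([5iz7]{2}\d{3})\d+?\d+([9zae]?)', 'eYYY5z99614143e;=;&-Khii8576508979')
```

With 2 capturing groups, `findall` returns a 2-tuple per match.

[('5z996', 'e'), ('57650', '')]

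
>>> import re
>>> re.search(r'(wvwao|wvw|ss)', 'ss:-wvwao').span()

`re.search` scans for the first position where the pattern succeeds.
The match spans [0:2] → 'ss'.
Captured: group 1 = 'ss'.

(0, 2)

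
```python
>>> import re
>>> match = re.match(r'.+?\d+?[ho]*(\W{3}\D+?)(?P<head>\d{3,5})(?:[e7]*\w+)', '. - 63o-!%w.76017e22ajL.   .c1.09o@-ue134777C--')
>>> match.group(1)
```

'-!%w.'

The pattern matches one or more of any character (lazy), then one or more of a digit (lazy); then zero or more of one of [ho]; then exactly 3 of a non-word character, then one or more of a non-digit (lazy) (captured); then 3 to 5 of a digit (captured as 'head'); then zero or more of one of [e7], then one or more of a word character (non-capturing group).
`match` is anchored at position 0; if the pattern doesn't fit there, it returns None.
The match spans [0:23] → '. - 63o-!%w.76017e22ajL'.
Captured: group 1 = '-!%w.', group 2 = '76017'.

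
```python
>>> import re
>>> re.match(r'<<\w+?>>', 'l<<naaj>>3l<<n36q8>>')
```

None

`match` is anchored at position 0; if the pattern doesn't fit there, it returns None.
Here the pattern fails at index 0, so the call returns None.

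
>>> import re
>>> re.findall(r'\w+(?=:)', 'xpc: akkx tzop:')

['xpc', 'tzop']

The lookaround is zero-width — it requires the adjacent text to match without consuming it, so the asserted text isn't part of the match.
`findall` yields the raw match text (2 of them) because the pattern has no groups.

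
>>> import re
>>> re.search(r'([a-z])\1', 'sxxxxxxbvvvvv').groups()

After group 1 captures some text, `\1` only succeeds where that same text appears again.
`search` walks the string left to right and returns the first match it finds.
The match spans [1:3] → 'xx'.
Captured: group 1 = 'x'.

('x',)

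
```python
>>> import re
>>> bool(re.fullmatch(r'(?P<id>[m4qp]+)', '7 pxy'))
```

Pattern: one or more of one of [m4qp] (captured as 'id').
`fullmatch` succeeds only if the pattern covers the string from start to end.
Here the string isn't matched end-to-end, so the call returns None, and `bool(None)` is False.

False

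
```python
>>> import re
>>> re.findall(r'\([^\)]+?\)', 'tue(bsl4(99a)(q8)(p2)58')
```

['(bsl4(99a)', '(q8)', '(p2)']

`findall` yields the raw match text (3 of them) because the pattern has no groups.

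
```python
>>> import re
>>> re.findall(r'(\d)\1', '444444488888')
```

['4', '4', '4', '8', '8']

`\1` has to match the exact text group 1 already captured.
Walking the string: at [0:2] match '44', group 1 = '4'; at [2:4] match '44', group 1 = '4'; at [4:6] match '44', group 1 = '4'; at [7:9] match '88', group 1 = '8'; at [9:11] match '88', group 1 = '8'.
Because there's exactly one group, `findall` drops the full match and keeps group 1 from each hit.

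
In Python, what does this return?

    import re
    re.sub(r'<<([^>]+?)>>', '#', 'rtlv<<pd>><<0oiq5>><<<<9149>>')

'rtlv###'

Matches: at [4:10] → '<<pd>>'; at [10:19] → '<<0oiq5>>'; at [19:29] → '<<<<9149>>'.
`sub` substitutes '#' at each match site.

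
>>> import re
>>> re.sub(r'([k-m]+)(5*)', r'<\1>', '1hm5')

Pattern: one or more of a character in [k-m] (captured); then zero or more of a literal '5' (captured).
The replacement refers to a captured group, so each match is rewritten using its own captured text.

'1h<m>'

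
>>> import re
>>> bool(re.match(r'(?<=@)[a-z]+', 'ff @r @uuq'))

False

The `(?=…)`/`(?<=…)` assertion just peeks at neighbouring text; it doesn't advance the match position.
With `match`, the pattern is implicitly anchored at the beginning.
Here the string doesn't start with a match, so the call returns None, and `bool(None)` is False.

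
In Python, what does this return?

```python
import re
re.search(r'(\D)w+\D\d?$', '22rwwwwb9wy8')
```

None

This matches a non-digit (captured); then one or more of a literal 'w', then a non-digit; then optionally a digit; then anchored at the end.
`re.search` scans for the first position where the pattern succeeds.
Here no position works, so the call returns None.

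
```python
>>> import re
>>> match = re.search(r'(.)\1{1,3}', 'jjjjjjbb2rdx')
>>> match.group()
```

'jjjj'

`\1` is not a pattern — it's the concrete string captured by group 1, re-applied verbatim.
`re.search` scans for the first position where the pattern succeeds.
The match spans [0:4] → 'jjjj'.
Captured: group 1 = 'j'.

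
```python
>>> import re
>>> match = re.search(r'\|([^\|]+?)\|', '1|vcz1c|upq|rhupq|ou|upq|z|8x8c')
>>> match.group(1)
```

'vcz1c'

The match spans [1:8] → '|vcz1c|'.
Captured: group 1 = 'vcz1c'.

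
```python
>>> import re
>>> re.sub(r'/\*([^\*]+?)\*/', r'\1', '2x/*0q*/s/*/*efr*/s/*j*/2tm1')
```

Each match is replaced using the text its own group 1 captured.

'2x0qs/*efrsj2tm1'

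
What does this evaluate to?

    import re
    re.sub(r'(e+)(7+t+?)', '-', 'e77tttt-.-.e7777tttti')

'-ttt-.-.-ttti'

Pattern: one or more of a literal 'e' (captured); then one or more of the literal '7', then one or more of the literal 't' (lazy) (captured).
A non-greedy quantifier consumes as few characters as it can — just enough that the remainder of the pattern still matches from where it stops; whatever follows it matches normally.
Matches: at [0:4] → 'e77t'; at [11:17] → 'e7777t'.
Every occurrence is swapped for '-'.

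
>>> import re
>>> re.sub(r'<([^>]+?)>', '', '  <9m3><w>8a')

'  8a'

Matches: at [2:7] → '<9m3>'; at [7:10] → '<w>'.
Every occurrence is swapped for ''.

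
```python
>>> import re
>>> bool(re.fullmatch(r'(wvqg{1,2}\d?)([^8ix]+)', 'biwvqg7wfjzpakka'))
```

The pattern matches the literal 'wvq', then 1 to 2 of a literal 'g', then optionally a digit (captured); then one or more of any character except [8ix] (captured).
`re.fullmatch` requires the pattern to consume the entire string.
Here the pattern can't cover the whole string, so the call returns None, and `bool(None)` is False.

False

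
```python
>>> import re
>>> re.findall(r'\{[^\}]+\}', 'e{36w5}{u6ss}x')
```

['{36w5}', '{u6ss}']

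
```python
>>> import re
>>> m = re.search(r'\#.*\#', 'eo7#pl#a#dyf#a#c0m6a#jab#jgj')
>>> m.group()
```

Unlike `match`, `search` isn't anchored — it looks for the pattern anywhere in the string.
The match spans [3:25] → '#pl#a#dyf#a#c0m6a#jab#'.

'#pl#a#dyf#a#c0m6a#jab#'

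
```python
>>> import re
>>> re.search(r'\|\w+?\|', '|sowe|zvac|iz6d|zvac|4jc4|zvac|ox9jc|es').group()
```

'|sowe|'

`search` walks the string left to right and returns the first match it finds.
The match spans [0:6] → '|sowe|'.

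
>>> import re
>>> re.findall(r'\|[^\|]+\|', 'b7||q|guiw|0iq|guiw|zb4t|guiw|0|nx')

Walking the string: at [3:6] → '|q|'; at [10:15] → '|0iq|'; at [19:25] → '|zb4t|'; at [29:32] → '|0|'.
With no groups in the pattern, `findall` gives back each whole match — 4 here.

['|q|', '|0iq|', '|zb4t|', '|0|']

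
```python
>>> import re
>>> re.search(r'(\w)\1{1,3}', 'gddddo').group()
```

'dddd'

A backreference is literal: `\1` must see the identical characters the first group matched.
`search` walks the string left to right and returns the first match it finds.
The match spans [1:5] → 'dddd'.
Captured: group 1 = 'd'.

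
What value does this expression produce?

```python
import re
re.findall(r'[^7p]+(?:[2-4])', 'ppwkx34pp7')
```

['wkx34']

This matches one or more of any character except [7p]; then a character in [2-4] (non-capturing group).
Scanning left to right: at [2:7] → 'wkx34'.
Since nothing is captured, `findall` lists the 1 matched substring directly.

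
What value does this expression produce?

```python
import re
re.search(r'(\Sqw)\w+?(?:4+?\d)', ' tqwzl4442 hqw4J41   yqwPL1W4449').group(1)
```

The pattern matches a non-whitespace character, then the literal 'qw' (captured); then one or more of a word character (lazy); then one or more of a literal '4' (lazy), then a digit (non-capturing group).
A non-greedy quantifier consumes as few characters as it can — just enough that the remainder of the pattern still matches from where it stops; whatever follows it matches normally.
`re.search` tries every starting position until one works.
The match spans [1:8] → 'tqwzl44'.
Captured: group 1 = 'tqw'.

'tqw'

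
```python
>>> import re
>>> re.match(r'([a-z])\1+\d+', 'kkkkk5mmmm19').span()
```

(0, 6)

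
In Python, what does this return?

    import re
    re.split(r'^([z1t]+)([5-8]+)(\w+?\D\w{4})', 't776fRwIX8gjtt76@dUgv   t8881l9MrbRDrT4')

['', 't', '776', 'fRwIX8', 'gjtt76@dUgv   t8881l9MrbRDrT4']

The pattern matches anchored at the start of the string; then one or more of one of [z1t] (captured); then one or more of a character in [5-8] (captured); then one or more of a word character (lazy), then a non-digit, then exactly 4 of a word character (captured).
Matches to split on: at [0:10] → 't776fRwIX8'.
With a capturing group present, the delimiter's captured portion is kept in the result list.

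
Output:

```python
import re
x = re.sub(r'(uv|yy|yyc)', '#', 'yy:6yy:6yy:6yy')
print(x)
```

Matches: at [0:2] → 'yy'; at [4:6] → 'yy'; at [8:10] → 'yy'; at [12:14] → 'yy'.
Each match is replaced by '#'.

#:6#:6#:6#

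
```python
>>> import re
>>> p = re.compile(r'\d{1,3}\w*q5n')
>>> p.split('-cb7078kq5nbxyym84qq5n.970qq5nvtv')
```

The pattern matches 1 to 3 of a digit; then zero or more of a word character, then the literal 'q5n'.
Matches to split on: at [3:22] → '7078kq5nbxyym84qq5n'; at [23:30] → '970qq5n'.
Splitting on the pattern gives 3 pieces.

['-cb', '.', 'vtv']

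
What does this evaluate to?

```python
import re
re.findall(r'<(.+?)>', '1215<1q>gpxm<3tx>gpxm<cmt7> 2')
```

Walking the string: at [4:8] match '<1q>', group 1 = '1q'; at [12:17] match '<3tx>', group 1 = '3tx'; at [21:27] match '<cmt7>', group 1 = 'cmt7'.
`findall` collects group 1 from each match (3 total).

['1q', '3tx', 'cmt7']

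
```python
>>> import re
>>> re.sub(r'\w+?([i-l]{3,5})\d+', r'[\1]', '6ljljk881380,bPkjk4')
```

The pattern matches one or more of a word character (lazy); then 3 to 5 of a character in [i-l] (captured); then one or more of a digit.
Matches: at [0:12] → '6ljljk881380'; at [13:19] → 'bPkjk4'.
`\1` in the replacement pulls in group 1's text for each match.

'[ljljk],[kjk]'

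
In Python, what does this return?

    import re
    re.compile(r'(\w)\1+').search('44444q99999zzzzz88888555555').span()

(0, 5)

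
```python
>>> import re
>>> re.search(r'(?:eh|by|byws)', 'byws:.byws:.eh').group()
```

The regex engine tests alternatives in the order written; an earlier branch that matches wins even if a later one would match more.
`re.search` scans for the first position where the pattern succeeds.
The match spans [0:2] → 'by'.

'by'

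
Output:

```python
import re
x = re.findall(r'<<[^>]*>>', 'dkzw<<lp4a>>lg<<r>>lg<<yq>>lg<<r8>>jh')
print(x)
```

No capturing groups, so `findall` returns the 4 full match strings.

['<<lp4a>>', '<<r>>', '<<yq>>', '<<r8>>']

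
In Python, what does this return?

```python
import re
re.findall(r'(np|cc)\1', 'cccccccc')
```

After group 1 captures some text, `\1` only succeeds where that same text appears again.
One capturing group, so `findall` returns just the captured substring from each match — 2 in all.

['cc', 'cc']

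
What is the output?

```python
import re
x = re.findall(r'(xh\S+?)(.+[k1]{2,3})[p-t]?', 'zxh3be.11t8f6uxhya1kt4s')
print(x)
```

[('xh3', 'be.11t8f6uxhya1k')]

The pattern matches the literal 'xh', then one or more of a non-whitespace character (lazy) (captured); then one or more of any character, then 2 to 3 of one of [k1] (captured); then optionally a character in [p-t].
Because the quantifier is non-greedy, it stops expanding at the earliest point where the rest of the pattern can succeed.
Scanning left to right: at [1:21] match 'xh3be.11t8f6uxhya1kt', groups = ('xh3', 'be.11t8f6uxhya1k').
Multiple groups make `findall` return tuples — one 2-tuple for the one match.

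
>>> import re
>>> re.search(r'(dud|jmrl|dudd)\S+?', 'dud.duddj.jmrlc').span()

(0, 4)

The match spans [0:4] → 'dud.'.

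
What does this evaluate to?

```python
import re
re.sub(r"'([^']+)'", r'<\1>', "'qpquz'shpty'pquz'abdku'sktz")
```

Each match is replaced using the text its own group 1 captured.

"<qpquz>shpty<pquz>abdku'sktz"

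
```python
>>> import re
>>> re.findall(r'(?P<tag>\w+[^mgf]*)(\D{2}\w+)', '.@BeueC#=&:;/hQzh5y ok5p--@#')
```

[('BeueC#=&:;/hQzh5y ', 'ok5p')]

This matches one or more of a word character, then zero or more of any character except [mgf] (captured as 'tag'); then exactly 2 of a non-digit, then one or more of a word character (captured).
Scanning left to right: at [2:24] match 'BeueC#=&:;/hQzh5y ok5p', groups = ('BeueC#=&:;/hQzh5y ', 'ok5p').
Multiple groups make `findall` return tuples — one 2-tuple for the one match.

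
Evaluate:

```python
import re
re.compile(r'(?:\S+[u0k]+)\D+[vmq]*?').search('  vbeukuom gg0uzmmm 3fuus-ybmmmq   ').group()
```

Pattern: one or more of a non-whitespace character, then one or more of one of [u0k] (non-capturing group); then one or more of a non-digit, then zero or more of one of [vmq] (lazy).
Unlike `match`, `search` isn't anchored — it looks for the pattern anywhere in the string.
The match spans [2:13] → 'vbeukuom gg'.

'vbeukuom gg'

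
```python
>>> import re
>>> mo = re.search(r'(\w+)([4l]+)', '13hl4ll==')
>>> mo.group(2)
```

'l'

Pattern: one or more of a word character (captured); then one or more of one of [4l] (captured).
`re.search` scans for the first position where the pattern succeeds.
The match spans [0:7] → '13hl4ll'.
Captured: group 1 = '13hl4l', group 2 = 'l'.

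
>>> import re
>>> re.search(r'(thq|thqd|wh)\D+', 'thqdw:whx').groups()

('thq',)

`|` is ordered: at each position the engine commits to the first alternative that works.
`re.search` tries every starting position until one works.
The match spans [0:9] → 'thqdw:whx'.
Captured: group 1 = 'thq'.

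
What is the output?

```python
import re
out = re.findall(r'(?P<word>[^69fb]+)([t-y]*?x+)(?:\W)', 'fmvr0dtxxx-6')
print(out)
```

[('mvr0dtxx', 'x')]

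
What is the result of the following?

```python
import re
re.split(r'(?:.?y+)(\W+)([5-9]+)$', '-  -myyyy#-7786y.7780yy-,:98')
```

This matches optionally any character, then one or more of the literal 'y' (non-capturing group); then one or more of a non-word character (captured); then one or more of a character in [5-9] (captured); then anchored at the end.
Matches to split on: at [20:28] → '0yy-,:98'.
With a capturing group present, the delimiter's captured portion is kept in the result list.

['-  -myyyy#-7786y.778', '-,:', '98', '']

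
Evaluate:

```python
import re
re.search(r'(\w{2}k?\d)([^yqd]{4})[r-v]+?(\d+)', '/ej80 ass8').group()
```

Pattern: exactly 2 of a word character, then optionally the literal 'k', then a digit (captured); then exactly 4 of any character except [yqd] (captured); then one or more of a character in [r-v] (lazy); then one or more of a digit (captured).
`search` walks the string left to right and returns the first match it finds.
The match spans [1:10] → 'ej80 ass8'.
Captured: group 1 = 'ej8', group 2 = '0 as', group 3 = '8'.

'ej80 ass8'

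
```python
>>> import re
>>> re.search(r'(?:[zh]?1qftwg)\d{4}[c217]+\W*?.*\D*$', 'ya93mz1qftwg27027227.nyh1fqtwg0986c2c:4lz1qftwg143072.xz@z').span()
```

(5, 58)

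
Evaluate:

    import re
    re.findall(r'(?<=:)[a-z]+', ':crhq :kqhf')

Lookahead/lookbehind check context without consuming it, so the matched span excludes the asserted characters.
Walking the string: at [1:5] → 'crhq'; at [7:11] → 'kqhf'.
No capturing groups, so `findall` returns the 2 full match strings.

['crhq', 'kqhf']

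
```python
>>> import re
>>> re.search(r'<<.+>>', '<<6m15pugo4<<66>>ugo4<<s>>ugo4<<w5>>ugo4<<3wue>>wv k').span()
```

(0, 48)

The match spans [0:48] → '<<6m15pugo4<<66>>ugo4<<s>>ugo4<<w5>>ugo4<<3wue>>'.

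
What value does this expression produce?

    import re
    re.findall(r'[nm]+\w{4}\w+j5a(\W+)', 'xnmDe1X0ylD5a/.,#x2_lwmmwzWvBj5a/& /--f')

One capturing group, so `findall` returns just the captured substring from the one match — 1 in all.

['/& /--']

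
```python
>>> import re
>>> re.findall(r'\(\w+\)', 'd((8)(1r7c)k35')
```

Scanning left to right: at [2:5] → '(8)'; at [5:11] → '(1r7c)'.
With no groups in the pattern, `findall` gives back each whole match — 2 here.

['(8)', '(1r7c)']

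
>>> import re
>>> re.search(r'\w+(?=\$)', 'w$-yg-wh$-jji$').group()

The `(?=…)`/`(?<=…)` assertion just peeks at neighbouring text; it doesn't advance the match position.
`search` walks the string left to right and returns the first match it finds.
The match spans [0:1] → 'w'.

'w'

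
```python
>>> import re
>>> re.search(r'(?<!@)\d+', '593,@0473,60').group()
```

`(?!…)`/`(?<!…)` only lets a position through if the neighbouring text does NOT match; no characters are consumed.
The match spans [0:3] → '593'.

'593'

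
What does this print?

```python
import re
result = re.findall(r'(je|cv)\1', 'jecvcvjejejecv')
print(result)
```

['cv', 'je']

A backreference is literal: `\1` must see the identical characters the first group matched.
Matches: at [2:6] match 'cvcv', group 1 = 'cv'; at [6:10] match 'jeje', group 1 = 'je'.
With a single group, `findall` returns only what that group captured — 2 items.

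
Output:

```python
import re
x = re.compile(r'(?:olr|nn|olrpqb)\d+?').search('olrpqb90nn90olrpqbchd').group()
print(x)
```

olrpqb9

`search` walks the string left to right and returns the first match it finds.
The match spans [0:7] → 'olrpqb9'.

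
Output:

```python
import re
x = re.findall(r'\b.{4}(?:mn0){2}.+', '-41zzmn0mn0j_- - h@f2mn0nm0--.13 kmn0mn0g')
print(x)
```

This matches a word boundary (`\b`, zero-width); then exactly 4 of any character, then the literal 'mn0' repeated 2 times; then one or more of any character.
Matches: at [1:41] → '41zzmn0mn0j_- - h@f2mn0nm0--.13 kmn0mn0g'.
Since nothing is captured, `findall` lists the 1 matched substring directly.

['41zzmn0mn0j_- - h@f2mn0nm0--.13 kmn0mn0g']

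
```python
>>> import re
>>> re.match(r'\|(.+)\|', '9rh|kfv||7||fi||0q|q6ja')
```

`re.match` won't scan ahead — the pattern has to work from the very first character.
Here the pattern fails at index 0, so the call returns None.

None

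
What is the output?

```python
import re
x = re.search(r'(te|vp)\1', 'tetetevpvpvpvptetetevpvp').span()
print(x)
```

`\1` has to match the exact text group 1 already captured.
The match spans [0:4] → 'tete'.

(0, 4)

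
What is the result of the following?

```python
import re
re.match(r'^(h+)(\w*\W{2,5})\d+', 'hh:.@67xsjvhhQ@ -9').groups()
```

Pattern: anchored at the start of the string; then one or more of a literal 'h' (captured); then zero or more of a word character, then 2 to 5 of a non-word character (captured); then one or more of a digit.
`re.match` won't scan ahead — the pattern has to work from the very first character.
The match spans [0:7] → 'hh:.@67'.
Captured: group 1 = 'hh', group 2 = ':.@'.

('hh', ':.@')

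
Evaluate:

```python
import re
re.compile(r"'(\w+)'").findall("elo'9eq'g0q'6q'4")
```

['9eq', '6q']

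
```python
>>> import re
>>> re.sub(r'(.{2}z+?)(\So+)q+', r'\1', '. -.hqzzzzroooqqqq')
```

'. -.hqzzzz'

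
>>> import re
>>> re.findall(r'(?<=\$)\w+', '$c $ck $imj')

['c', 'ck', 'imj']

The lookaround is zero-width — it requires the adjacent text to match without consuming it, so the asserted text isn't part of the match.
Since nothing is captured, `findall` lists the 3 matched substrings directly.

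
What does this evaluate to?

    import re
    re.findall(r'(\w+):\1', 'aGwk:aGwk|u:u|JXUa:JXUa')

['aGwk', 'u', 'JXUa']

`\1` is not a pattern — it's the concrete string captured by group 1, re-applied verbatim.
One capturing group, so `findall` returns just the captured substring from each match — 3 in all.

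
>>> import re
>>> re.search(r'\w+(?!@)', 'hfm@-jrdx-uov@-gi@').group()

The negative lookaround is zero-width — it rules out positions where the adjacent text would match, without consuming anything.
`re.search` tries every starting position until one works.
The match spans [0:2] → 'hf'.

'hf'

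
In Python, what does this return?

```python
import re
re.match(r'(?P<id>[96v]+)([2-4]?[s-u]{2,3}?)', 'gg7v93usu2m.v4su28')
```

`re.match` only tries the pattern at the start of the string.
Here the string doesn't start with a match, so the call returns None.

None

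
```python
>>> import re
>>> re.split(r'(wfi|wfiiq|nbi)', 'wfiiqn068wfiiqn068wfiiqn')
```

['', 'wfi', 'iqn068', 'wfi', 'iqn068', 'wfi', 'iqn']

Alternation isn't longest-match — the leftmost alternative that fits at this position is chosen.
With a capturing group present, the delimiter's captured portion is kept in the result list.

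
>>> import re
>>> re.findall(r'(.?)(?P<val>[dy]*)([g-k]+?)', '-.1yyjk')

[('1', 'yy', 'j'), ('', '', 'k')]

Lazy quantifiers expand one character at a time until the remainder of the pattern can match.
3 groups means each result is a tuple of 3 captured strings — 2 here.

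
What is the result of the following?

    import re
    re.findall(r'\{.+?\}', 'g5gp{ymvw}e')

Matches: at [4:10] → '{ymvw}'.
`findall` yields the raw match text (1 of them) because the pattern has no groups.

['{ymvw}']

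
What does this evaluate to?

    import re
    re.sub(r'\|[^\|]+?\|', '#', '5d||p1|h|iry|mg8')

Every occurrence is swapped for '#'.

'5d|#h#mg8'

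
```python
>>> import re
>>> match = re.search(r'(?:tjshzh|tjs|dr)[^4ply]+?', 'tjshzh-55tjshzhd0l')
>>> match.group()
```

'tjshzh-'

Alternation tries branches left to right and keeps the first one that lets the overall match succeed at that position.
Unlike `match`, `search` isn't anchored — it looks for the pattern anywhere in the string.
The match spans [0:7] → 'tjshzh-'.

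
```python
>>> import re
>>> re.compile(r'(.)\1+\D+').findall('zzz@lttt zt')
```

`\1` is not a pattern — it's the concrete string captured by group 1, re-applied verbatim.
`findall` collects group 1 from the one match (1 total).

['z']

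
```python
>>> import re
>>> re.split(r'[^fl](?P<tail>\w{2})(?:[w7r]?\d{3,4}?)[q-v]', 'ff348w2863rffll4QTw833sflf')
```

['ff', '48', 'ffll', 'QT', 'flf']

This matches any character except [fl]; then exactly 2 of a word character (captured as 'tail'); then optionally one of [w7r], then 3 to 4 of a digit (lazy) (non-capturing group); then a character in [q-v].
With a capturing group present, the delimiter's captured portion is kept in the result list.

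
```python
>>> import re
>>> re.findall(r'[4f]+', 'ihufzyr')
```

['f']

This matches one or more of one of [4f].
Scanning left to right: at [3:4] → 'f'.
With no groups in the pattern, `findall` gives back each whole match — 1 here.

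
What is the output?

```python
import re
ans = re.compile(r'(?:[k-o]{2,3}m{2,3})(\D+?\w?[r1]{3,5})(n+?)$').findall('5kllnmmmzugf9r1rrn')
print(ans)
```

The pattern matches 2 to 3 of a character in [k-o], then 2 to 3 of the literal 'm' (non-capturing group); then one or more of a non-digit (lazy), then optionally a word character, then 3 to 5 of one of [r1] (captured); then one or more of a literal 'n' (lazy) (captured); then anchored at the end.
Matches: at [2:18] match 'llnmmmzugf9r1rrn', groups = ('zugf9r1rr', 'n').
2 groups means the one result is a tuple of 2 captured strings — 1 here.

[('zugf9r1rr', 'n')]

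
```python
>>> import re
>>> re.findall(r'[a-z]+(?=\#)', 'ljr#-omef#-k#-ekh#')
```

['ljr', 'omef', 'k', 'ekh']

The lookaround is zero-width — it requires the adjacent text to match without consuming it, so the asserted text isn't part of the match.
Walking the string: at [0:3] → 'ljr'; at [5:9] → 'omef'; at [11:12] → 'k'; at [14:17] → 'ekh'.
Since nothing is captured, `findall` lists the 4 matched substrings directly.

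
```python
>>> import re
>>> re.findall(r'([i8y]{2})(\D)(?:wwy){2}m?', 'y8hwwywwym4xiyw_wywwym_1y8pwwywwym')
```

Multiple groups make `findall` return tuples — one 2-tuple for each match.

[('y8', 'h'), ('y8', 'p')]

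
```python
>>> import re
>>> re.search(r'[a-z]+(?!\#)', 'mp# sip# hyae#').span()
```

`(?!…)`/`(?<!…)` only lets a position through if the neighbouring text does NOT match; no characters are consumed.
The match spans [0:1] → 'm'.

(0, 1)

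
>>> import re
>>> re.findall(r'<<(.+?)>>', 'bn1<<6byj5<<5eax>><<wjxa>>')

Matches: at [3:18] match '<<6byj5<<5eax>>', group 1 = '6byj5<<5eax'; at [18:26] match '<<wjxa>>', group 1 = 'wjxa'.
One capturing group, so `findall` returns just the captured substring from each match — 2 in all.

['6byj5<<5eax', 'wjxa']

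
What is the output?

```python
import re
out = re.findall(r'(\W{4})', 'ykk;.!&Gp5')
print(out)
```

[';.!&']

This matches exactly 4 of a non-word character (captured).
Matches: at [3:7] match ';.!&', group 1 = ';.!&'.
One capturing group, so `findall` returns just the captured substring from the one match — 1 in all.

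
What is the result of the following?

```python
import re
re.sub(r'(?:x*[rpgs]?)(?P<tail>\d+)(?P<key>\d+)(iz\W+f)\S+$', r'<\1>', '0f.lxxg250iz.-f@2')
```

'0f.l<25>'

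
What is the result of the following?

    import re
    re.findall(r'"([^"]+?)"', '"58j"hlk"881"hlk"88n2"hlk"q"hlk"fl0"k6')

['58j', '881', '88n2', 'q', 'fl0']

One capturing group, so `findall` returns just the captured substring from each match — 5 in all.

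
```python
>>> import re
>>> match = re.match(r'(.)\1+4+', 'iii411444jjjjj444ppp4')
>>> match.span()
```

After group 1 captures some text, `\1` only succeeds where that same text appears again.
`match` is anchored at position 0; if the pattern doesn't fit there, it returns None.
The match spans [0:4] → 'iii4'.
Captured: group 1 = 'i'.

(0, 4)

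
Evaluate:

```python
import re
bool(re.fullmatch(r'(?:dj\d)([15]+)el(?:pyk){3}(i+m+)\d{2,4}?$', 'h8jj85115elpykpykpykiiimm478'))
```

`fullmatch` succeeds only if the pattern covers the string from start to end.
Here the pattern can't cover the whole string, so the call returns None, and `bool(None)` is False.

False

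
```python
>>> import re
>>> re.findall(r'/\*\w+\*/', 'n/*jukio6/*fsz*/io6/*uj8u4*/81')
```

['/*fsz*/', '/*uj8u4*/']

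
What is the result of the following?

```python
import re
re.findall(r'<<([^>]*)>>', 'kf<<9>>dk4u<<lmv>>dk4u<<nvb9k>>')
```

['9', 'lmv', 'nvb9k']

Because there's exactly one group, `findall` drops the full match and keeps group 1 from each hit.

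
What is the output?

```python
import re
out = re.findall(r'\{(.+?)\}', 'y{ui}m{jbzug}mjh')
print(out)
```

['ui', 'jbzug']

With a single group, `findall` returns only what that group captured — 2 items.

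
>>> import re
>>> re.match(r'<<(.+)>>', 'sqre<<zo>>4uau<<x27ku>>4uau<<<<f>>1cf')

`re.match` only tries the pattern at the start of the string.
Here the pattern fails at index 0, so the call returns None.

None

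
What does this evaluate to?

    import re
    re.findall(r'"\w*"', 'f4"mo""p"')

['"mo"', '"p"']

No capturing groups, so `findall` returns the 2 full match strings.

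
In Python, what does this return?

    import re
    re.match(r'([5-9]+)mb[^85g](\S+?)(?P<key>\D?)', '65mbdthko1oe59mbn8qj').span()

This matches one or more of a character in [5-9] (captured); then the literal 'mb', then any character except [85g]; then one or more of a non-whitespace character (lazy) (captured); then optionally a non-digit (captured as 'key').
With the lazy modifier that quantifier settles for the fewest repetitions that let the rest of the pattern succeed (the atoms after it are unaffected and can still be greedy).
With `match`, the pattern is implicitly anchored at the beginning.
The match spans [0:7] → '65mbdth'.
Captured: group 1 = '65', group 2 = 't', group 3 = 'h'.

(0, 7)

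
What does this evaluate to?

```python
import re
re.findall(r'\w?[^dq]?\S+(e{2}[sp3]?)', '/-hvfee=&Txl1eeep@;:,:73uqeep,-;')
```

['eep']

This matches optionally a word character, then optionally any character except [dq], then one or more of a non-whitespace character; then exactly 2 of a literal 'e', then optionally one of [sp3] (captured).
Scanning left to right: at [0:29] match '/-hvfee=&Txl1eeep@;:,:73uqeep', group 1 = 'eep'.
Because there's exactly one group, `findall` drops the full match and keeps group 1 from the one hit.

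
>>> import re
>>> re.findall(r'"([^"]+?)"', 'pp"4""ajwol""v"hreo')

['4', 'ajwol', 'v']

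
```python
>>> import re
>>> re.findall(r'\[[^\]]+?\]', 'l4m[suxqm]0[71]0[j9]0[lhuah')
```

Matches: at [3:10] → '[suxqm]'; at [11:15] → '[71]'; at [16:20] → '[j9]'.
No capturing groups, so `findall` returns the 3 full match strings.

['[suxqm]', '[71]', '[j9]']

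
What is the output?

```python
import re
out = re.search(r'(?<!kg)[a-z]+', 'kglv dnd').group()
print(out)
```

kglv

The negative lookahead/lookbehind blocks any match where the forbidden context is present.
The match spans [0:4] → 'kglv'.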